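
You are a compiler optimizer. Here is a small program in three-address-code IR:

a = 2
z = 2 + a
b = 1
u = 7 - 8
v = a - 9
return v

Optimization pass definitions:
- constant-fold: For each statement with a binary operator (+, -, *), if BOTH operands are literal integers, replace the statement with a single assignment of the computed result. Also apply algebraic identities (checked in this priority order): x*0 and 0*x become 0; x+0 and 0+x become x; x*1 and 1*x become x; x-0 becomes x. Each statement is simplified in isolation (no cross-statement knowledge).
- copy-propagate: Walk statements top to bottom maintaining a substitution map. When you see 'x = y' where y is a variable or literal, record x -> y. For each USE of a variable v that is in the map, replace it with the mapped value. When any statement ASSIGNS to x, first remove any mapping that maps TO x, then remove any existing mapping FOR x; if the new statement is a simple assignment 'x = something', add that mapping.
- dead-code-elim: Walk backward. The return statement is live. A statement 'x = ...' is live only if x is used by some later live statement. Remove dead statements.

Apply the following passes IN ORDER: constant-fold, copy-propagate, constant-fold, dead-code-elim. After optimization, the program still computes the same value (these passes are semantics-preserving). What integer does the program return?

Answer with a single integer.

Initial IR:
  a = 2
  z = 2 + a
  b = 1
  u = 7 - 8
  v = a - 9
  return v
After constant-fold (6 stmts):
  a = 2
  z = 2 + a
  b = 1
  u = -1
  v = a - 9
  return v
After copy-propagate (6 stmts):
  a = 2
  z = 2 + 2
  b = 1
  u = -1
  v = 2 - 9
  return v
After constant-fold (6 stmts):
  a = 2
  z = 4
  b = 1
  u = -1
  v = -7
  return v
After dead-code-elim (2 stmts):
  v = -7
  return v
Evaluate:
  a = 2  =>  a = 2
  z = 2 + a  =>  z = 4
  b = 1  =>  b = 1
  u = 7 - 8  =>  u = -1
  v = a - 9  =>  v = -7
  return v = -7

Answer: -7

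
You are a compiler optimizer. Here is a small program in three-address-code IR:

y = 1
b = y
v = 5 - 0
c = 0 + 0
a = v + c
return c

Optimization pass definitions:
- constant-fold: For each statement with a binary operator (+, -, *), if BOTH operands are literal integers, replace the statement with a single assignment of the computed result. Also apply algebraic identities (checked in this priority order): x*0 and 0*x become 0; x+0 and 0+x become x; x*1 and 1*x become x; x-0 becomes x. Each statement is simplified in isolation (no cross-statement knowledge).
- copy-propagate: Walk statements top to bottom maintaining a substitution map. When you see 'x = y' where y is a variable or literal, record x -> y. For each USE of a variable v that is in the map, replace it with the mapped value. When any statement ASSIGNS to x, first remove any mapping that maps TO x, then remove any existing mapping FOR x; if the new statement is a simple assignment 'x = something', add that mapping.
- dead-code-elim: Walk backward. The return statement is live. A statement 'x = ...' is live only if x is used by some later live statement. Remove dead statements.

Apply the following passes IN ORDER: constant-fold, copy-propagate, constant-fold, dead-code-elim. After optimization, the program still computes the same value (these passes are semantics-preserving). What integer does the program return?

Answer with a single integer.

Answer: 0

Derivation:
Initial IR:
  y = 1
  b = y
  v = 5 - 0
  c = 0 + 0
  a = v + c
  return c
After constant-fold (6 stmts):
  y = 1
  b = y
  v = 5
  c = 0
  a = v + c
  return c
After copy-propagate (6 stmts):
  y = 1
  b = 1
  v = 5
  c = 0
  a = 5 + 0
  return 0
After constant-fold (6 stmts):
  y = 1
  b = 1
  v = 5
  c = 0
  a = 5
  return 0
After dead-code-elim (1 stmts):
  return 0
Evaluate:
  y = 1  =>  y = 1
  b = y  =>  b = 1
  v = 5 - 0  =>  v = 5
  c = 0 + 0  =>  c = 0
  a = v + c  =>  a = 5
  return c = 0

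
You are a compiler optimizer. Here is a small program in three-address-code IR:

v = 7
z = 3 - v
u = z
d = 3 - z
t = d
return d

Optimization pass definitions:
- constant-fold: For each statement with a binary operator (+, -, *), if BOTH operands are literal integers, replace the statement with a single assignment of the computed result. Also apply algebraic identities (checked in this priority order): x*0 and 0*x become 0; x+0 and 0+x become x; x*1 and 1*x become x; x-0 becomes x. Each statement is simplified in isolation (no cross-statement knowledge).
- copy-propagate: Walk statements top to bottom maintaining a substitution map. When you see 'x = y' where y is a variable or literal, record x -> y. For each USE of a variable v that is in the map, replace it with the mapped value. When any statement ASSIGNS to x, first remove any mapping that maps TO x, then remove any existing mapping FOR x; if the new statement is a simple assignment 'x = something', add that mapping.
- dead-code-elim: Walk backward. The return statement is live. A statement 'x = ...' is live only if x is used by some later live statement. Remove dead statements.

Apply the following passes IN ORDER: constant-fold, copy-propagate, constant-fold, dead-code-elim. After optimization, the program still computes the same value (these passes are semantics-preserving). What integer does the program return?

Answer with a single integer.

Initial IR:
  v = 7
  z = 3 - v
  u = z
  d = 3 - z
  t = d
  return d
After constant-fold (6 stmts):
  v = 7
  z = 3 - v
  u = z
  d = 3 - z
  t = d
  return d
After copy-propagate (6 stmts):
  v = 7
  z = 3 - 7
  u = z
  d = 3 - z
  t = d
  return d
After constant-fold (6 stmts):
  v = 7
  z = -4
  u = z
  d = 3 - z
  t = d
  return d
After dead-code-elim (3 stmts):
  z = -4
  d = 3 - z
  return d
Evaluate:
  v = 7  =>  v = 7
  z = 3 - v  =>  z = -4
  u = z  =>  u = -4
  d = 3 - z  =>  d = 7
  t = d  =>  t = 7
  return d = 7

Answer: 7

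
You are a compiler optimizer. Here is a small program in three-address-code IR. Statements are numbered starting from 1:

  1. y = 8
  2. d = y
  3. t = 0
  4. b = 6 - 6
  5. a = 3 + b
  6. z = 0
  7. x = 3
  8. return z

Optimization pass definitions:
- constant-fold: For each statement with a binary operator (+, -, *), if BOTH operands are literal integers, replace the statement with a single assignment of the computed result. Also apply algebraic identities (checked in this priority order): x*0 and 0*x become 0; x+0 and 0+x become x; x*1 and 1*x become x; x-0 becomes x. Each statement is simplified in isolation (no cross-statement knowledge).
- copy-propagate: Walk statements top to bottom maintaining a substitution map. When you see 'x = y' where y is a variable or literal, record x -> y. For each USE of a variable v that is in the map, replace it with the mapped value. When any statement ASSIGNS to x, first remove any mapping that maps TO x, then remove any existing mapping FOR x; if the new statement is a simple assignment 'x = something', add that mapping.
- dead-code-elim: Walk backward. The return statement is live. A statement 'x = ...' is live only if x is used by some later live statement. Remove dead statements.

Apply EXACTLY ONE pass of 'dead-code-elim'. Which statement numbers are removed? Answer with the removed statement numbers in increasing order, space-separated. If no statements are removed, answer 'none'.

Answer: 1 2 3 4 5 7

Derivation:
Backward liveness scan:
Stmt 1 'y = 8': DEAD (y not in live set [])
Stmt 2 'd = y': DEAD (d not in live set [])
Stmt 3 't = 0': DEAD (t not in live set [])
Stmt 4 'b = 6 - 6': DEAD (b not in live set [])
Stmt 5 'a = 3 + b': DEAD (a not in live set [])
Stmt 6 'z = 0': KEEP (z is live); live-in = []
Stmt 7 'x = 3': DEAD (x not in live set ['z'])
Stmt 8 'return z': KEEP (return); live-in = ['z']
Removed statement numbers: [1, 2, 3, 4, 5, 7]
Surviving IR:
  z = 0
  return z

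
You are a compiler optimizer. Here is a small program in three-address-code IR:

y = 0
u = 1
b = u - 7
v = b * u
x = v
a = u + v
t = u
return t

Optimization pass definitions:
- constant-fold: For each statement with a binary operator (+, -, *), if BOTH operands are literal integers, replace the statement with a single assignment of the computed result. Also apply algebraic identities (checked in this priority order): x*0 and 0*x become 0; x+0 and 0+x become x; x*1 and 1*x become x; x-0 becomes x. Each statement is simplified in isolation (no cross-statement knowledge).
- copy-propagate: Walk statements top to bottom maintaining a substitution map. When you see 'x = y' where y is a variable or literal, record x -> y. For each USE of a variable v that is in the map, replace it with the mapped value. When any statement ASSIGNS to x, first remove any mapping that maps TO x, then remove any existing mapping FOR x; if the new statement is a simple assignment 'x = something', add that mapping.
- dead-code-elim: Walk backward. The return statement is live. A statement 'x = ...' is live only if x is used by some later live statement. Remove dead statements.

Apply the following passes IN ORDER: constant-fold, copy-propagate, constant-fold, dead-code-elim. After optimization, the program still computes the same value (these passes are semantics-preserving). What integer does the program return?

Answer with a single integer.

Initial IR:
  y = 0
  u = 1
  b = u - 7
  v = b * u
  x = v
  a = u + v
  t = u
  return t
After constant-fold (8 stmts):
  y = 0
  u = 1
  b = u - 7
  v = b * u
  x = v
  a = u + v
  t = u
  return t
After copy-propagate (8 stmts):
  y = 0
  u = 1
  b = 1 - 7
  v = b * 1
  x = v
  a = 1 + v
  t = 1
  return 1
After constant-fold (8 stmts):
  y = 0
  u = 1
  b = -6
  v = b
  x = v
  a = 1 + v
  t = 1
  return 1
After dead-code-elim (1 stmts):
  return 1
Evaluate:
  y = 0  =>  y = 0
  u = 1  =>  u = 1
  b = u - 7  =>  b = -6
  v = b * u  =>  v = -6
  x = v  =>  x = -6
  a = u + v  =>  a = -5
  t = u  =>  t = 1
  return t = 1

Answer: 1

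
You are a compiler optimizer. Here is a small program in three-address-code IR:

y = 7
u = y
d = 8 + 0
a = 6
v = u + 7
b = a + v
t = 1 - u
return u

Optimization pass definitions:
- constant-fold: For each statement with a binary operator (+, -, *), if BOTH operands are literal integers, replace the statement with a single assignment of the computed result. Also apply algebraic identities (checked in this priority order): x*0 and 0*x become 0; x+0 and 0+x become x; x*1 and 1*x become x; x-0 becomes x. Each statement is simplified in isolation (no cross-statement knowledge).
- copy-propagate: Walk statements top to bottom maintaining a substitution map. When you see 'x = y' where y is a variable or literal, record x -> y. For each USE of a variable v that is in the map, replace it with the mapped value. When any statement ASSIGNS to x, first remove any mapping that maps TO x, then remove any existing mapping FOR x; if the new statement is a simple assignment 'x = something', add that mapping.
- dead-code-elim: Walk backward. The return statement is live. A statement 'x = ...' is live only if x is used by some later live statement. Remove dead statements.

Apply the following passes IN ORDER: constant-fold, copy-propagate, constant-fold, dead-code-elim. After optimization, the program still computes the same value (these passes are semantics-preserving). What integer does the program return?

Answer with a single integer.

Answer: 7

Derivation:
Initial IR:
  y = 7
  u = y
  d = 8 + 0
  a = 6
  v = u + 7
  b = a + v
  t = 1 - u
  return u
After constant-fold (8 stmts):
  y = 7
  u = y
  d = 8
  a = 6
  v = u + 7
  b = a + v
  t = 1 - u
  return u
After copy-propagate (8 stmts):
  y = 7
  u = 7
  d = 8
  a = 6
  v = 7 + 7
  b = 6 + v
  t = 1 - 7
  return 7
After constant-fold (8 stmts):
  y = 7
  u = 7
  d = 8
  a = 6
  v = 14
  b = 6 + v
  t = -6
  return 7
After dead-code-elim (1 stmts):
  return 7
Evaluate:
  y = 7  =>  y = 7
  u = y  =>  u = 7
  d = 8 + 0  =>  d = 8
  a = 6  =>  a = 6
  v = u + 7  =>  v = 14
  b = a + v  =>  b = 20
  t = 1 - u  =>  t = -6
  return u = 7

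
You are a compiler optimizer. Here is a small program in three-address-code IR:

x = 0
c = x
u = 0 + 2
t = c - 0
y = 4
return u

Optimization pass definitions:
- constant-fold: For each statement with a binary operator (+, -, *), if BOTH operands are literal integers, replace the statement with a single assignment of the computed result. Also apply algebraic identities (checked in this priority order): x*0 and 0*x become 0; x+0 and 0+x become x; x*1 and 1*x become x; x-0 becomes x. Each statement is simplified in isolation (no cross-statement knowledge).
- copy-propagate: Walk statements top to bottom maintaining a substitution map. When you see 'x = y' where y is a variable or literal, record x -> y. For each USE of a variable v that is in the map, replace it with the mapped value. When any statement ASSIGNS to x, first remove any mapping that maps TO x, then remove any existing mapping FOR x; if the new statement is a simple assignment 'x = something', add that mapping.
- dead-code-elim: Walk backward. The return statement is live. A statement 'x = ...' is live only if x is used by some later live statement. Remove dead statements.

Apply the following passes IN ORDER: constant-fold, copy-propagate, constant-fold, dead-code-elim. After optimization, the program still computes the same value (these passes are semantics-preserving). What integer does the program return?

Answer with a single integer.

Answer: 2

Derivation:
Initial IR:
  x = 0
  c = x
  u = 0 + 2
  t = c - 0
  y = 4
  return u
After constant-fold (6 stmts):
  x = 0
  c = x
  u = 2
  t = c
  y = 4
  return u
After copy-propagate (6 stmts):
  x = 0
  c = 0
  u = 2
  t = 0
  y = 4
  return 2
After constant-fold (6 stmts):
  x = 0
  c = 0
  u = 2
  t = 0
  y = 4
  return 2
After dead-code-elim (1 stmts):
  return 2
Evaluate:
  x = 0  =>  x = 0
  c = x  =>  c = 0
  u = 0 + 2  =>  u = 2
  t = c - 0  =>  t = 0
  y = 4  =>  y = 4
  return u = 2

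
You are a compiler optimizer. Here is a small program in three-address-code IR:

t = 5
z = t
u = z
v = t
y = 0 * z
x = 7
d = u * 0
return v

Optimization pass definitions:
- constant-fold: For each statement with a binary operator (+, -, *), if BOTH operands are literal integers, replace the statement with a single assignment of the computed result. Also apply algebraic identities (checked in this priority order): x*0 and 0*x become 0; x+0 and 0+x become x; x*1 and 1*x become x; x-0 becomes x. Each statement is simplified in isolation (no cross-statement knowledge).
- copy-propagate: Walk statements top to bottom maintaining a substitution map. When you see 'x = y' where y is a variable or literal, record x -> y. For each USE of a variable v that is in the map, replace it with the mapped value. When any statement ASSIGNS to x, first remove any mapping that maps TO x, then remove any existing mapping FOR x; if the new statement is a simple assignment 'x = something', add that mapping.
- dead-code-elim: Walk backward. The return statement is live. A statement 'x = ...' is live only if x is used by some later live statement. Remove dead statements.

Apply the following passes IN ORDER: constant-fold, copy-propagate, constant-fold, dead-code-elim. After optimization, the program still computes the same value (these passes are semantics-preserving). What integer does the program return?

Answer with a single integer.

Answer: 5

Derivation:
Initial IR:
  t = 5
  z = t
  u = z
  v = t
  y = 0 * z
  x = 7
  d = u * 0
  return v
After constant-fold (8 stmts):
  t = 5
  z = t
  u = z
  v = t
  y = 0
  x = 7
  d = 0
  return v
After copy-propagate (8 stmts):
  t = 5
  z = 5
  u = 5
  v = 5
  y = 0
  x = 7
  d = 0
  return 5
After constant-fold (8 stmts):
  t = 5
  z = 5
  u = 5
  v = 5
  y = 0
  x = 7
  d = 0
  return 5
After dead-code-elim (1 stmts):
  return 5
Evaluate:
  t = 5  =>  t = 5
  z = t  =>  z = 5
  u = z  =>  u = 5
  v = t  =>  v = 5
  y = 0 * z  =>  y = 0
  x = 7  =>  x = 7
  d = u * 0  =>  d = 0
  return v = 5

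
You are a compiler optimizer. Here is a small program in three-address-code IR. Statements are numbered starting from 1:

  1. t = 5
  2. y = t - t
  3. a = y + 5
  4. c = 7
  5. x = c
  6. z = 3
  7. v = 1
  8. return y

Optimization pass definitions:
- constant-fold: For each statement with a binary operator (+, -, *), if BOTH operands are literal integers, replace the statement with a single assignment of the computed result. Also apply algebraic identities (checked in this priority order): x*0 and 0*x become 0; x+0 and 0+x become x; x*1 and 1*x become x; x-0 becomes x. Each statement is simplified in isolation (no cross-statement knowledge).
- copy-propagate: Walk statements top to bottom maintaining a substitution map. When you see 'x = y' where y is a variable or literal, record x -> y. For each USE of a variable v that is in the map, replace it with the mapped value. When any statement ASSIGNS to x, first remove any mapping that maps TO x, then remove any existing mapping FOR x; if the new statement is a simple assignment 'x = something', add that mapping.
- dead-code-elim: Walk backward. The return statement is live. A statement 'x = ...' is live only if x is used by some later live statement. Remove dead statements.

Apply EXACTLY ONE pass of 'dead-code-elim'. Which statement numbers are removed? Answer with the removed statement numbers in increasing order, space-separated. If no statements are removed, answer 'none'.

Backward liveness scan:
Stmt 1 't = 5': KEEP (t is live); live-in = []
Stmt 2 'y = t - t': KEEP (y is live); live-in = ['t']
Stmt 3 'a = y + 5': DEAD (a not in live set ['y'])
Stmt 4 'c = 7': DEAD (c not in live set ['y'])
Stmt 5 'x = c': DEAD (x not in live set ['y'])
Stmt 6 'z = 3': DEAD (z not in live set ['y'])
Stmt 7 'v = 1': DEAD (v not in live set ['y'])
Stmt 8 'return y': KEEP (return); live-in = ['y']
Removed statement numbers: [3, 4, 5, 6, 7]
Surviving IR:
  t = 5
  y = t - t
  return y

Answer: 3 4 5 6 7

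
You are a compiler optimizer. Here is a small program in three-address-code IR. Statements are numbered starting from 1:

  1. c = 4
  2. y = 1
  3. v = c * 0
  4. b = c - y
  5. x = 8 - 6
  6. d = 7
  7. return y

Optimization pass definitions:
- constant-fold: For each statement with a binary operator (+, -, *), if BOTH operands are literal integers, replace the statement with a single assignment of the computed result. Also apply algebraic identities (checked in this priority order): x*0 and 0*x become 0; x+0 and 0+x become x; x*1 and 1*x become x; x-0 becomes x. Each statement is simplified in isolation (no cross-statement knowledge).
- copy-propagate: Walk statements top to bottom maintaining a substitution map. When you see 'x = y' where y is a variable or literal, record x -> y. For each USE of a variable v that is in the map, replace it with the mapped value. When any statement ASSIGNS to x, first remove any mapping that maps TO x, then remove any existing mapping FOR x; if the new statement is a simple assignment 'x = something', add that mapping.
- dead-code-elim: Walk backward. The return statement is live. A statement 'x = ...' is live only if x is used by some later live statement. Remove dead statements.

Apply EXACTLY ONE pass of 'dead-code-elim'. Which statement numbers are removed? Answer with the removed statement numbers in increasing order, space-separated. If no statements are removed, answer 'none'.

Answer: 1 3 4 5 6

Derivation:
Backward liveness scan:
Stmt 1 'c = 4': DEAD (c not in live set [])
Stmt 2 'y = 1': KEEP (y is live); live-in = []
Stmt 3 'v = c * 0': DEAD (v not in live set ['y'])
Stmt 4 'b = c - y': DEAD (b not in live set ['y'])
Stmt 5 'x = 8 - 6': DEAD (x not in live set ['y'])
Stmt 6 'd = 7': DEAD (d not in live set ['y'])
Stmt 7 'return y': KEEP (return); live-in = ['y']
Removed statement numbers: [1, 3, 4, 5, 6]
Surviving IR:
  y = 1
  return y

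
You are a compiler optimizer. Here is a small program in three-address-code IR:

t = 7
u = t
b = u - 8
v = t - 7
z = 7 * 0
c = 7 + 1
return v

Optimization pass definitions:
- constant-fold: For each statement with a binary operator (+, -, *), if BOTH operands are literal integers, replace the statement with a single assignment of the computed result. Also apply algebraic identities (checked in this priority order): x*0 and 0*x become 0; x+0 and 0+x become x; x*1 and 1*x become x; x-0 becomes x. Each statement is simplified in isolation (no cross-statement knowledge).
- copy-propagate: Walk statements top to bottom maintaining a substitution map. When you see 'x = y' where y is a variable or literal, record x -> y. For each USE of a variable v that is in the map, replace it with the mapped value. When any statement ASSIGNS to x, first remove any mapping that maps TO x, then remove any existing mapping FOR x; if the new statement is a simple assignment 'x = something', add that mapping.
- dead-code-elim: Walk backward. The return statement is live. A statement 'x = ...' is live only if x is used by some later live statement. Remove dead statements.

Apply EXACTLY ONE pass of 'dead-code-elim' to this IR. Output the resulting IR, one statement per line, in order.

Answer: t = 7
v = t - 7
return v

Derivation:
Applying dead-code-elim statement-by-statement:
  [7] return v  -> KEEP (return); live=['v']
  [6] c = 7 + 1  -> DEAD (c not live)
  [5] z = 7 * 0  -> DEAD (z not live)
  [4] v = t - 7  -> KEEP; live=['t']
  [3] b = u - 8  -> DEAD (b not live)
  [2] u = t  -> DEAD (u not live)
  [1] t = 7  -> KEEP; live=[]
Result (3 stmts):
  t = 7
  v = t - 7
  return v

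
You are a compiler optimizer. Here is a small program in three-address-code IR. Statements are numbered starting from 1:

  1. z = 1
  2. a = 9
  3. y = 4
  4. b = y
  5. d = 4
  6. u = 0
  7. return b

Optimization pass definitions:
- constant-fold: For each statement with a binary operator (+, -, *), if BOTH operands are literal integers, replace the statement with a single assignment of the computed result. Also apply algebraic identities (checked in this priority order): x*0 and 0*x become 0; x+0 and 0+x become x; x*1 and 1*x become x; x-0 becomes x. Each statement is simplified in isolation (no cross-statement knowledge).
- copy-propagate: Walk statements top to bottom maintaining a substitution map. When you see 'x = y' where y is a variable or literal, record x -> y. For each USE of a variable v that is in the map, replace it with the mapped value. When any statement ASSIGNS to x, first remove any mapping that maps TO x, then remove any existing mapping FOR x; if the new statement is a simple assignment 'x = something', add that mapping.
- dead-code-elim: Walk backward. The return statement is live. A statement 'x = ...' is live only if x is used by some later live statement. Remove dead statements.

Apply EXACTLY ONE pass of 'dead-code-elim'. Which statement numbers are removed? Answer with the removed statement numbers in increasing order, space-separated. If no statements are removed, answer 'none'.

Backward liveness scan:
Stmt 1 'z = 1': DEAD (z not in live set [])
Stmt 2 'a = 9': DEAD (a not in live set [])
Stmt 3 'y = 4': KEEP (y is live); live-in = []
Stmt 4 'b = y': KEEP (b is live); live-in = ['y']
Stmt 5 'd = 4': DEAD (d not in live set ['b'])
Stmt 6 'u = 0': DEAD (u not in live set ['b'])
Stmt 7 'return b': KEEP (return); live-in = ['b']
Removed statement numbers: [1, 2, 5, 6]
Surviving IR:
  y = 4
  b = y
  return b

Answer: 1 2 5 6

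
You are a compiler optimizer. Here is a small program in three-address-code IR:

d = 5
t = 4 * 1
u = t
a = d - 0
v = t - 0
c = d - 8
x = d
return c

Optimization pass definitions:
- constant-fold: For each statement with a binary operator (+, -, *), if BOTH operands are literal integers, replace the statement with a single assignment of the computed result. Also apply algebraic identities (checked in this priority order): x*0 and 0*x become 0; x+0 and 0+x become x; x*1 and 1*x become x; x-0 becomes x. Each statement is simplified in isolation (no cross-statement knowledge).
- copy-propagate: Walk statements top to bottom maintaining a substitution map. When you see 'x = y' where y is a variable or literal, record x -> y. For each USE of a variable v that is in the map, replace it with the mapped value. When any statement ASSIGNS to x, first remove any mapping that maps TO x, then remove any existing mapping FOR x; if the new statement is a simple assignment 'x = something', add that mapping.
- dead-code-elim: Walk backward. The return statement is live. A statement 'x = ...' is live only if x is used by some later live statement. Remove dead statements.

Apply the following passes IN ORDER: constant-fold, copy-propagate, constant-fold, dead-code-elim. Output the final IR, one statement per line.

Answer: c = -3
return c

Derivation:
Initial IR:
  d = 5
  t = 4 * 1
  u = t
  a = d - 0
  v = t - 0
  c = d - 8
  x = d
  return c
After constant-fold (8 stmts):
  d = 5
  t = 4
  u = t
  a = d
  v = t
  c = d - 8
  x = d
  return c
After copy-propagate (8 stmts):
  d = 5
  t = 4
  u = 4
  a = 5
  v = 4
  c = 5 - 8
  x = 5
  return c
After constant-fold (8 stmts):
  d = 5
  t = 4
  u = 4
  a = 5
  v = 4
  c = -3
  x = 5
  return c
After dead-code-elim (2 stmts):
  c = -3
  return c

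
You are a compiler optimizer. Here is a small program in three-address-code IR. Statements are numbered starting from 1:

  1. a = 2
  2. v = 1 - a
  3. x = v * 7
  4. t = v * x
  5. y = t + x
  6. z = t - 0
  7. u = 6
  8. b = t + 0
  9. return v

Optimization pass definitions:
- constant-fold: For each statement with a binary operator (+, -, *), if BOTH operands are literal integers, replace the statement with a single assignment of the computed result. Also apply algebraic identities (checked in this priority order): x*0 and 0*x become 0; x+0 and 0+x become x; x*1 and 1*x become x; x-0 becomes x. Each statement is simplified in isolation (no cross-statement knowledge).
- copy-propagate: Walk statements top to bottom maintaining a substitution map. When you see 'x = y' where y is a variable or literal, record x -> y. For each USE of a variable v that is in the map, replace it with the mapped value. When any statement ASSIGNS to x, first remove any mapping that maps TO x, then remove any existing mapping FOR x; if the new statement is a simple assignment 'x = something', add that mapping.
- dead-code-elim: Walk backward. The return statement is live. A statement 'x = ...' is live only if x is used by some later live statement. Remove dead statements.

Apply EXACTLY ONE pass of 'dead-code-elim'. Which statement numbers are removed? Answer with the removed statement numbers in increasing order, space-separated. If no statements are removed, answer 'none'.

Answer: 3 4 5 6 7 8

Derivation:
Backward liveness scan:
Stmt 1 'a = 2': KEEP (a is live); live-in = []
Stmt 2 'v = 1 - a': KEEP (v is live); live-in = ['a']
Stmt 3 'x = v * 7': DEAD (x not in live set ['v'])
Stmt 4 't = v * x': DEAD (t not in live set ['v'])
Stmt 5 'y = t + x': DEAD (y not in live set ['v'])
Stmt 6 'z = t - 0': DEAD (z not in live set ['v'])
Stmt 7 'u = 6': DEAD (u not in live set ['v'])
Stmt 8 'b = t + 0': DEAD (b not in live set ['v'])
Stmt 9 'return v': KEEP (return); live-in = ['v']
Removed statement numbers: [3, 4, 5, 6, 7, 8]
Surviving IR:
  a = 2
  v = 1 - a
  return v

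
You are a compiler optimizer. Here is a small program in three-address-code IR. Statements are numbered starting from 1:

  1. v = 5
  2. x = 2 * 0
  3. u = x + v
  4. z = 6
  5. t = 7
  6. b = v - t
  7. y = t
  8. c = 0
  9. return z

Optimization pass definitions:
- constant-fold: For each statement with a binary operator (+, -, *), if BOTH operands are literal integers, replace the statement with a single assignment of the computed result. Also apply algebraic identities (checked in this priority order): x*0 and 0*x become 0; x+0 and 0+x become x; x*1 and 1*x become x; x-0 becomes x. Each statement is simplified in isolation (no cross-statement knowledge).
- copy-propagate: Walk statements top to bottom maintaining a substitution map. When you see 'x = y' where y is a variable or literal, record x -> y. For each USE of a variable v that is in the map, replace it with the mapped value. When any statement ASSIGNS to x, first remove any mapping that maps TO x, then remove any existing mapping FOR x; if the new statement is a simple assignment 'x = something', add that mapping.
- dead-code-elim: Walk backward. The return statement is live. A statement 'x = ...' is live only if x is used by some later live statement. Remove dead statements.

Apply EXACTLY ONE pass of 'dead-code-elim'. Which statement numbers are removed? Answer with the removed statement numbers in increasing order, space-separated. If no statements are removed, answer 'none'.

Backward liveness scan:
Stmt 1 'v = 5': DEAD (v not in live set [])
Stmt 2 'x = 2 * 0': DEAD (x not in live set [])
Stmt 3 'u = x + v': DEAD (u not in live set [])
Stmt 4 'z = 6': KEEP (z is live); live-in = []
Stmt 5 't = 7': DEAD (t not in live set ['z'])
Stmt 6 'b = v - t': DEAD (b not in live set ['z'])
Stmt 7 'y = t': DEAD (y not in live set ['z'])
Stmt 8 'c = 0': DEAD (c not in live set ['z'])
Stmt 9 'return z': KEEP (return); live-in = ['z']
Removed statement numbers: [1, 2, 3, 5, 6, 7, 8]
Surviving IR:
  z = 6
  return z

Answer: 1 2 3 5 6 7 8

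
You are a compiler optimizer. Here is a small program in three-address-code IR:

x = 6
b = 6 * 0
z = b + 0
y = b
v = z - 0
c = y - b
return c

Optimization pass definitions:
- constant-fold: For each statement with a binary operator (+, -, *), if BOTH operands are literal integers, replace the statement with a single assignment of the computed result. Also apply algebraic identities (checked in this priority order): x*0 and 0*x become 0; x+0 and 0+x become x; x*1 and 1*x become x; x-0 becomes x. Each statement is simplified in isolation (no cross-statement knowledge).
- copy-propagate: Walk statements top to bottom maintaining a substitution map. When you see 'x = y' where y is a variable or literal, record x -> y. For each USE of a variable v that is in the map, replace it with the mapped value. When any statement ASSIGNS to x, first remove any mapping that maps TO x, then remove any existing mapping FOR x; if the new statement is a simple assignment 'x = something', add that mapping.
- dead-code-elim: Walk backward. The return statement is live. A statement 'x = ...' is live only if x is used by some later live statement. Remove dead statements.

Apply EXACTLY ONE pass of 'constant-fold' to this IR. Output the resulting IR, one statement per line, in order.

Applying constant-fold statement-by-statement:
  [1] x = 6  (unchanged)
  [2] b = 6 * 0  -> b = 0
  [3] z = b + 0  -> z = b
  [4] y = b  (unchanged)
  [5] v = z - 0  -> v = z
  [6] c = y - b  (unchanged)
  [7] return c  (unchanged)
Result (7 stmts):
  x = 6
  b = 0
  z = b
  y = b
  v = z
  c = y - b
  return c

Answer: x = 6
b = 0
z = b
y = b
v = z
c = y - b
return c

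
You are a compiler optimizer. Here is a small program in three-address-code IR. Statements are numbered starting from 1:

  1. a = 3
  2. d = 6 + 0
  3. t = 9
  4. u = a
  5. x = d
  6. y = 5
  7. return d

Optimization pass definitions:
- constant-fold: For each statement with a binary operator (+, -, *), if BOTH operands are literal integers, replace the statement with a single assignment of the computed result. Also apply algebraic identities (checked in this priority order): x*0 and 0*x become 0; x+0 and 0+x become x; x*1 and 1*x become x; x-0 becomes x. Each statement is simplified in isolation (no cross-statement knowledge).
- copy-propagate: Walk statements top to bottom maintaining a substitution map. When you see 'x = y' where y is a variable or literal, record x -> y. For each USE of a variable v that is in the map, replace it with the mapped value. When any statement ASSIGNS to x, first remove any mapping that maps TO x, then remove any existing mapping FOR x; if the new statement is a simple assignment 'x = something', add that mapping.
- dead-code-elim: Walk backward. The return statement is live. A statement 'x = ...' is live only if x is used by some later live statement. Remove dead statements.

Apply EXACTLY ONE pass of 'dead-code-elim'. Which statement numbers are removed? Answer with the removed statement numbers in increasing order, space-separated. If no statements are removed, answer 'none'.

Answer: 1 3 4 5 6

Derivation:
Backward liveness scan:
Stmt 1 'a = 3': DEAD (a not in live set [])
Stmt 2 'd = 6 + 0': KEEP (d is live); live-in = []
Stmt 3 't = 9': DEAD (t not in live set ['d'])
Stmt 4 'u = a': DEAD (u not in live set ['d'])
Stmt 5 'x = d': DEAD (x not in live set ['d'])
Stmt 6 'y = 5': DEAD (y not in live set ['d'])
Stmt 7 'return d': KEEP (return); live-in = ['d']
Removed statement numbers: [1, 3, 4, 5, 6]
Surviving IR:
  d = 6 + 0
  return d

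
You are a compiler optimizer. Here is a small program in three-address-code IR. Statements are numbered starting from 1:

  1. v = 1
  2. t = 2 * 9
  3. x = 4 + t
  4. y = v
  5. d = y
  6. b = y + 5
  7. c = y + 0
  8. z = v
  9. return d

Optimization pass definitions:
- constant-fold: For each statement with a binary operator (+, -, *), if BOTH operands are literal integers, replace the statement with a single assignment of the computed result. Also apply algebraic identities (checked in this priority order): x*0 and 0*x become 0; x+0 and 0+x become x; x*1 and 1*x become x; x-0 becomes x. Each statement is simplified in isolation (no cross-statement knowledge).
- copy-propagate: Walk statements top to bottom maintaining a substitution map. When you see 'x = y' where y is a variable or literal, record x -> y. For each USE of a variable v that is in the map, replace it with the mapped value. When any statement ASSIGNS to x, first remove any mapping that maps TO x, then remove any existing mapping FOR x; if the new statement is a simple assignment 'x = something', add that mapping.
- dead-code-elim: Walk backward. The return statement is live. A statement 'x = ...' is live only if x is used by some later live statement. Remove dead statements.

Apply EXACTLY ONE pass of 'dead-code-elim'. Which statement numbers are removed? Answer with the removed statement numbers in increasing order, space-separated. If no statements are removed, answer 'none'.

Backward liveness scan:
Stmt 1 'v = 1': KEEP (v is live); live-in = []
Stmt 2 't = 2 * 9': DEAD (t not in live set ['v'])
Stmt 3 'x = 4 + t': DEAD (x not in live set ['v'])
Stmt 4 'y = v': KEEP (y is live); live-in = ['v']
Stmt 5 'd = y': KEEP (d is live); live-in = ['y']
Stmt 6 'b = y + 5': DEAD (b not in live set ['d'])
Stmt 7 'c = y + 0': DEAD (c not in live set ['d'])
Stmt 8 'z = v': DEAD (z not in live set ['d'])
Stmt 9 'return d': KEEP (return); live-in = ['d']
Removed statement numbers: [2, 3, 6, 7, 8]
Surviving IR:
  v = 1
  y = v
  d = y
  return d

Answer: 2 3 6 7 8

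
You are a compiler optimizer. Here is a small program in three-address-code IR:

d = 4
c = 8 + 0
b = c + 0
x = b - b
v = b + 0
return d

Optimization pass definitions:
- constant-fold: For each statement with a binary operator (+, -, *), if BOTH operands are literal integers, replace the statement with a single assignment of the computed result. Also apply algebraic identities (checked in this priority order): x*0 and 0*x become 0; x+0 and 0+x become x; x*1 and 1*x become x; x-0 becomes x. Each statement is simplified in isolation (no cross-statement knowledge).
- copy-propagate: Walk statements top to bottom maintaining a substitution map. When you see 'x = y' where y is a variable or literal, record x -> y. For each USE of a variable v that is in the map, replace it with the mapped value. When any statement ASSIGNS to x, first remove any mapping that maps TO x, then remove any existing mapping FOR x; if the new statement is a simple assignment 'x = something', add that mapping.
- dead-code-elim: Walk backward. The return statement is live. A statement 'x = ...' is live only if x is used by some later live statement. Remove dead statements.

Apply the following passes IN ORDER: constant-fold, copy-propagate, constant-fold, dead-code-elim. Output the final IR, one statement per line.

Initial IR:
  d = 4
  c = 8 + 0
  b = c + 0
  x = b - b
  v = b + 0
  return d
After constant-fold (6 stmts):
  d = 4
  c = 8
  b = c
  x = b - b
  v = b
  return d
After copy-propagate (6 stmts):
  d = 4
  c = 8
  b = 8
  x = 8 - 8
  v = 8
  return 4
After constant-fold (6 stmts):
  d = 4
  c = 8
  b = 8
  x = 0
  v = 8
  return 4
After dead-code-elim (1 stmts):
  return 4

Answer: return 4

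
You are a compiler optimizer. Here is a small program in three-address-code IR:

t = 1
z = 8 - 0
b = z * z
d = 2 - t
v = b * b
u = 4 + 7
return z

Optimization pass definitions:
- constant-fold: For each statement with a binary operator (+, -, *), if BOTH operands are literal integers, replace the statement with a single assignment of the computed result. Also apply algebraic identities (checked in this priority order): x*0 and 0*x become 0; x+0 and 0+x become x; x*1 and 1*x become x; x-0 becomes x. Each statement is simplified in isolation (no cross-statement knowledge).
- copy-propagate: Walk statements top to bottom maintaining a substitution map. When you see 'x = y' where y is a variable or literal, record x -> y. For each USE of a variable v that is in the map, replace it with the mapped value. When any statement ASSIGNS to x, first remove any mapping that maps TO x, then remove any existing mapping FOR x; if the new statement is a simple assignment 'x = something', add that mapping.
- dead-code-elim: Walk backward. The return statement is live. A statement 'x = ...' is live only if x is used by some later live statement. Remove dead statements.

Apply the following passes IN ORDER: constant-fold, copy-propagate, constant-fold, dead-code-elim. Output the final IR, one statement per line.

Answer: return 8

Derivation:
Initial IR:
  t = 1
  z = 8 - 0
  b = z * z
  d = 2 - t
  v = b * b
  u = 4 + 7
  return z
After constant-fold (7 stmts):
  t = 1
  z = 8
  b = z * z
  d = 2 - t
  v = b * b
  u = 11
  return z
After copy-propagate (7 stmts):
  t = 1
  z = 8
  b = 8 * 8
  d = 2 - 1
  v = b * b
  u = 11
  return 8
After constant-fold (7 stmts):
  t = 1
  z = 8
  b = 64
  d = 1
  v = b * b
  u = 11
  return 8
After dead-code-elim (1 stmts):
  return 8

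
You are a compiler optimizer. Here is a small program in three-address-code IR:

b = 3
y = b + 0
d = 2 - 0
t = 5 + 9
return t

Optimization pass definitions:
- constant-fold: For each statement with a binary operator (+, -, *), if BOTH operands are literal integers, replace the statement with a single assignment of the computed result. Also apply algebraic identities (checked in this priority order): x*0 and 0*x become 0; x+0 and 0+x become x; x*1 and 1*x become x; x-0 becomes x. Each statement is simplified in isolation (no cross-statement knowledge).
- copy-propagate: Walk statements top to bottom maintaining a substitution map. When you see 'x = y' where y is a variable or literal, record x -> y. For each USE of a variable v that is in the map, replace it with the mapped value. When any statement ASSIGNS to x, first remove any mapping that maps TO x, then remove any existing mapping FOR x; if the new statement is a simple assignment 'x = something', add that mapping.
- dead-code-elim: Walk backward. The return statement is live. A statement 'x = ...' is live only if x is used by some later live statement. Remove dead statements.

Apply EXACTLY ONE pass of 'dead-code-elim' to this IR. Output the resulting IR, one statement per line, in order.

Answer: t = 5 + 9
return t

Derivation:
Applying dead-code-elim statement-by-statement:
  [5] return t  -> KEEP (return); live=['t']
  [4] t = 5 + 9  -> KEEP; live=[]
  [3] d = 2 - 0  -> DEAD (d not live)
  [2] y = b + 0  -> DEAD (y not live)
  [1] b = 3  -> DEAD (b not live)
Result (2 stmts):
  t = 5 + 9
  return t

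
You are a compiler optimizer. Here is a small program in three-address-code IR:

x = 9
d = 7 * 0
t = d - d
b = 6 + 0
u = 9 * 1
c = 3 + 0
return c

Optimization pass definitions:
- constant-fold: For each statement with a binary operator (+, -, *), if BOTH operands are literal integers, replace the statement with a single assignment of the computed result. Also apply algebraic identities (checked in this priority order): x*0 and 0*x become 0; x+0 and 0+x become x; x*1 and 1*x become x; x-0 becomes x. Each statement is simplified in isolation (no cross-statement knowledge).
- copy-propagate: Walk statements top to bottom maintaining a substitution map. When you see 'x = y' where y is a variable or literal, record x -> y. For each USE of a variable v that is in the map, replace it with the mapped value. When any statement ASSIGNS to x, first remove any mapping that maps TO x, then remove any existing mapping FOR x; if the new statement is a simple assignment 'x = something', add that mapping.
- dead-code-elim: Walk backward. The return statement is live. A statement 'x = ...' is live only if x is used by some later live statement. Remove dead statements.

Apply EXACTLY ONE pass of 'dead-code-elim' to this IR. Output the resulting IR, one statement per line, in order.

Answer: c = 3 + 0
return c

Derivation:
Applying dead-code-elim statement-by-statement:
  [7] return c  -> KEEP (return); live=['c']
  [6] c = 3 + 0  -> KEEP; live=[]
  [5] u = 9 * 1  -> DEAD (u not live)
  [4] b = 6 + 0  -> DEAD (b not live)
  [3] t = d - d  -> DEAD (t not live)
  [2] d = 7 * 0  -> DEAD (d not live)
  [1] x = 9  -> DEAD (x not live)
Result (2 stmts):
  c = 3 + 0
  return c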